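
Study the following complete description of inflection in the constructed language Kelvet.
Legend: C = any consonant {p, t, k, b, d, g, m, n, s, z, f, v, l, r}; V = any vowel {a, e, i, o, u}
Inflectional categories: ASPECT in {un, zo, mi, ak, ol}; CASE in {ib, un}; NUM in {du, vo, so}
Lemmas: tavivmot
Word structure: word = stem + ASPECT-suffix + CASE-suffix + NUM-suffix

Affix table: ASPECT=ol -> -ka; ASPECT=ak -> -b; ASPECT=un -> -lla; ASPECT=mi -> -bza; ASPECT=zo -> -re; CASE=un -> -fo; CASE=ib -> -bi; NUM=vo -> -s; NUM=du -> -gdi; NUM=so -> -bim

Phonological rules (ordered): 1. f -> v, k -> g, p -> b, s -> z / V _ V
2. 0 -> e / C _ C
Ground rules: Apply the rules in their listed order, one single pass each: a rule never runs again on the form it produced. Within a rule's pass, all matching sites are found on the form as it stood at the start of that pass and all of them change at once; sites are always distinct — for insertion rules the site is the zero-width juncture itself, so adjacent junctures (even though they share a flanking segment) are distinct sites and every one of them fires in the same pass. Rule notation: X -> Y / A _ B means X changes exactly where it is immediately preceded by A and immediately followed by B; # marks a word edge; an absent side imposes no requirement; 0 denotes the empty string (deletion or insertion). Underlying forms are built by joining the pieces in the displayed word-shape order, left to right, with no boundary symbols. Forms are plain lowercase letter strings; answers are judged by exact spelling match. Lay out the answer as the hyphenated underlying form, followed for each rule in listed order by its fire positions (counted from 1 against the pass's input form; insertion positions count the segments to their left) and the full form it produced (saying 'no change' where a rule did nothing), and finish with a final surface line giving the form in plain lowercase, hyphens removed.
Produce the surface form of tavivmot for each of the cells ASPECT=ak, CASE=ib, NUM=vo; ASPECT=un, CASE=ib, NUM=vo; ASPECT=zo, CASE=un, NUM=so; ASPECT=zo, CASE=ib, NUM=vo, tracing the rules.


cell ASPECT=ak, CASE=ib, NUM=vo:
underlying: tavivmot-b-bi-s
1. f -> v, k -> g, p -> b, s -> z / V _ V: no change
2. 0 -> e / C _ C: inserts after position(s) 5, 8, 9: tavivemotebebis
surface: tavivemotebebis

cell ASPECT=un, CASE=ib, NUM=vo:
underlying: tavivmot-lla-bi-s
1. f -> v, k -> g, p -> b, s -> z / V _ V: no change
2. 0 -> e / C _ C: inserts after position(s) 5, 8, 9: tavivemotelelabis
surface: tavivemotelelabis

cell ASPECT=zo, CASE=un, NUM=so:
underlying: tavivmot-re-fo-bim
1. f -> v, k -> g, p -> b, s -> z / V _ V: fires at position(s) 11: tavivmotrevobim
2. 0 -> e / C _ C: inserts after position(s) 5, 8: tavivemoterevobim
surface: tavivemoterevobim

cell ASPECT=zo, CASE=ib, NUM=vo:
underlying: tavivmot-re-bi-s
1. f -> v, k -> g, p -> b, s -> z / V _ V: no change
2. 0 -> e / C _ C: inserts after position(s) 5, 8: tavivemoterebis
surface: tavivemoterebis


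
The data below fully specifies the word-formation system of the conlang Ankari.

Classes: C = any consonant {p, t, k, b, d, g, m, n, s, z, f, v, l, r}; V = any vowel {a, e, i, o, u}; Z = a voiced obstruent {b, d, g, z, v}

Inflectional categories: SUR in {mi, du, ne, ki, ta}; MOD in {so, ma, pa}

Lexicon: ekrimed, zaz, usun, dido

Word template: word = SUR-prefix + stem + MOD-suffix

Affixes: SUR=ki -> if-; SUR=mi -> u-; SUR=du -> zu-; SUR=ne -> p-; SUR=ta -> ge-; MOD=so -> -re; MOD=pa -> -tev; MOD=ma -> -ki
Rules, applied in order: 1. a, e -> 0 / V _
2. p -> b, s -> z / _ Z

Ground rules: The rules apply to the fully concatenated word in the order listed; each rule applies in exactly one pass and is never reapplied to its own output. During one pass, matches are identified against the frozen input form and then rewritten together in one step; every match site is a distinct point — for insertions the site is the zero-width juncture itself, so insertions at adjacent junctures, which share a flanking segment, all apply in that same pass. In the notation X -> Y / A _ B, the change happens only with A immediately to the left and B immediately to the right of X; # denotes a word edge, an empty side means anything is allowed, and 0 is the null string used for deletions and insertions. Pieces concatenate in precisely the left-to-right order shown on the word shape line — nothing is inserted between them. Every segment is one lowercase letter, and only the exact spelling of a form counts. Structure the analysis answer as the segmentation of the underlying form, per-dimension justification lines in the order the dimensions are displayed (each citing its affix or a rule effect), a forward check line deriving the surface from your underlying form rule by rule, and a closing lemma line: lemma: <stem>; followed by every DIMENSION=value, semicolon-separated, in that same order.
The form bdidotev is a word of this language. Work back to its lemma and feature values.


underlying: p-dido-tev
SUR=ne - signalled by the affix p-
MOD=pa - signalled by the affix -tev
check: pdidotev -> pdidotev -> bdidotev
lemma: dido; SUR=ne; MOD=pa


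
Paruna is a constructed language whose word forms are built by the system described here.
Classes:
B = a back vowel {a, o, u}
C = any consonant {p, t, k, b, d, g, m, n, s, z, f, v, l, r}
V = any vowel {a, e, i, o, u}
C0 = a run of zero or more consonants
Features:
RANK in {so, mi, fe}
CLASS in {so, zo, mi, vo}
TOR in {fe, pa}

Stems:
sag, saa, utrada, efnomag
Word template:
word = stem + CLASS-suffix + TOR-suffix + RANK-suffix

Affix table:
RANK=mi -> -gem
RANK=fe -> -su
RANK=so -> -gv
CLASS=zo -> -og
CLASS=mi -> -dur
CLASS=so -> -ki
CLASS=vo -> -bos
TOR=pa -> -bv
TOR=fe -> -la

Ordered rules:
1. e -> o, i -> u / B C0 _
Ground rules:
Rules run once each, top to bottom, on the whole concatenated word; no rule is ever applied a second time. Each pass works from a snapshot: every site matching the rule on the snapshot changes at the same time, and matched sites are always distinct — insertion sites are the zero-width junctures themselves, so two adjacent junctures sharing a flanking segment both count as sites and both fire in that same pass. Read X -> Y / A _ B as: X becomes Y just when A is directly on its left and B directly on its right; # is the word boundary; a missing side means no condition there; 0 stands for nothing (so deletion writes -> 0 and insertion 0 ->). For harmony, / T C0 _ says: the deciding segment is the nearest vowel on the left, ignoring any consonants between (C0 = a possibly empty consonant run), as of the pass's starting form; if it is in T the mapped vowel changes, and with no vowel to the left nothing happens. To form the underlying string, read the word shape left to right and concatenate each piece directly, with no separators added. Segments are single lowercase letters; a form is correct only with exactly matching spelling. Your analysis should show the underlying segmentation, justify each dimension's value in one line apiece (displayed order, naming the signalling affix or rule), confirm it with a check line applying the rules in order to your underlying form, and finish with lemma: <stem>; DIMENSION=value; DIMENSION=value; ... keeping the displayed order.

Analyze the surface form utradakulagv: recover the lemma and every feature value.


underlying: utrada-ki-la-gv
RANK=so - signalled by the affix -gv
CLASS=so - signalled by the affix -ki
TOR=fe - signalled by the affix -la
check: utradakilagv -> utradakulagv
lemma: utrada; RANK=so; CLASS=so; TOR=fe


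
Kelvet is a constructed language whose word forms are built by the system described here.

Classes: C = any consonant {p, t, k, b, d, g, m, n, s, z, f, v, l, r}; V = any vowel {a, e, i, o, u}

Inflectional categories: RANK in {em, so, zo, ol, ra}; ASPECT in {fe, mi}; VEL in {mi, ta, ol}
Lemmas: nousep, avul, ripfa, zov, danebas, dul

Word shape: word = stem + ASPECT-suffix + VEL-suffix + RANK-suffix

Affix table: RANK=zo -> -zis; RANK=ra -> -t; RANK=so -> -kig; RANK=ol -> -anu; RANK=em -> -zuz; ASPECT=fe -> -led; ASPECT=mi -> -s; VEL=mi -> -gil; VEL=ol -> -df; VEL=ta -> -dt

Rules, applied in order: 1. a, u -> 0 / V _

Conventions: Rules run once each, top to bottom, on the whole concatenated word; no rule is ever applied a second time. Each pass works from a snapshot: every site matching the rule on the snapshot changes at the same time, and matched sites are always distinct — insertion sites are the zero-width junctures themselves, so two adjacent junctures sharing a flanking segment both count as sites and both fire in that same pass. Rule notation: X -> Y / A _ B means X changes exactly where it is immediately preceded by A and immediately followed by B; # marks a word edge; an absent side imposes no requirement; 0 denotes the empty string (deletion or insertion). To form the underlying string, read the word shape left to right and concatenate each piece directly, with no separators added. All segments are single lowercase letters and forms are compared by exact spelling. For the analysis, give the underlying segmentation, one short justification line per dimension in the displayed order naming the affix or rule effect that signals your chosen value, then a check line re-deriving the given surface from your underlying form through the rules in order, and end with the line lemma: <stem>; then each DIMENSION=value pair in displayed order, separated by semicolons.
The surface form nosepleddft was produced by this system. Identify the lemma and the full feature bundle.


underlying: nousep-led-df-t
RANK=ra - signalled by the affix -t
ASPECT=fe - signalled by the affix -led
VEL=ol - signalled by the affix -df
check: nousepleddft -> nosepleddft
lemma: nousep; RANK=ra; ASPECT=fe; VEL=ol


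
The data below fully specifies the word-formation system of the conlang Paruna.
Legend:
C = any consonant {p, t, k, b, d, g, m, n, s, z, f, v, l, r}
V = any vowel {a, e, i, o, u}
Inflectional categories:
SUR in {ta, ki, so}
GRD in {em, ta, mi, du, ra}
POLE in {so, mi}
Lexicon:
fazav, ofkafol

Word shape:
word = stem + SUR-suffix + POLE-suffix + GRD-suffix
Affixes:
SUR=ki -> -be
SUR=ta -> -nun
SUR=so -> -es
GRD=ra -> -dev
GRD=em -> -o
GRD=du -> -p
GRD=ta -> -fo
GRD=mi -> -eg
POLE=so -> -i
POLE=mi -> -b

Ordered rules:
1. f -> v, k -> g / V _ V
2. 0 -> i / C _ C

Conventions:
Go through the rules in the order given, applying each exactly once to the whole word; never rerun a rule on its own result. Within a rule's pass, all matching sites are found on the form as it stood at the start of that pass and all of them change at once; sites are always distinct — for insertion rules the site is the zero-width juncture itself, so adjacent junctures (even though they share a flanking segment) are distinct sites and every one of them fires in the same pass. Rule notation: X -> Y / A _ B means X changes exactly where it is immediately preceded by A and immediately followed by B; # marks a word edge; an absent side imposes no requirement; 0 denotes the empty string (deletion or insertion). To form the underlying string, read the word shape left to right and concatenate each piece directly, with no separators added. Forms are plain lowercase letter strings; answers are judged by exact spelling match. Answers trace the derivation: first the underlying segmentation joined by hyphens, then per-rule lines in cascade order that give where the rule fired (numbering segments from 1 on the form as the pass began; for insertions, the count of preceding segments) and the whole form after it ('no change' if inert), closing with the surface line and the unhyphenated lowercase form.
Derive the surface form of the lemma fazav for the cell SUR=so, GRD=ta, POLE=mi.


underlying: fazav-es-b-fo
1. f -> v, k -> g / V _ V: no change
2. 0 -> i / C _ C: inserts after position(s) 7, 8: fazavesibifo
surface: fazavesibifo


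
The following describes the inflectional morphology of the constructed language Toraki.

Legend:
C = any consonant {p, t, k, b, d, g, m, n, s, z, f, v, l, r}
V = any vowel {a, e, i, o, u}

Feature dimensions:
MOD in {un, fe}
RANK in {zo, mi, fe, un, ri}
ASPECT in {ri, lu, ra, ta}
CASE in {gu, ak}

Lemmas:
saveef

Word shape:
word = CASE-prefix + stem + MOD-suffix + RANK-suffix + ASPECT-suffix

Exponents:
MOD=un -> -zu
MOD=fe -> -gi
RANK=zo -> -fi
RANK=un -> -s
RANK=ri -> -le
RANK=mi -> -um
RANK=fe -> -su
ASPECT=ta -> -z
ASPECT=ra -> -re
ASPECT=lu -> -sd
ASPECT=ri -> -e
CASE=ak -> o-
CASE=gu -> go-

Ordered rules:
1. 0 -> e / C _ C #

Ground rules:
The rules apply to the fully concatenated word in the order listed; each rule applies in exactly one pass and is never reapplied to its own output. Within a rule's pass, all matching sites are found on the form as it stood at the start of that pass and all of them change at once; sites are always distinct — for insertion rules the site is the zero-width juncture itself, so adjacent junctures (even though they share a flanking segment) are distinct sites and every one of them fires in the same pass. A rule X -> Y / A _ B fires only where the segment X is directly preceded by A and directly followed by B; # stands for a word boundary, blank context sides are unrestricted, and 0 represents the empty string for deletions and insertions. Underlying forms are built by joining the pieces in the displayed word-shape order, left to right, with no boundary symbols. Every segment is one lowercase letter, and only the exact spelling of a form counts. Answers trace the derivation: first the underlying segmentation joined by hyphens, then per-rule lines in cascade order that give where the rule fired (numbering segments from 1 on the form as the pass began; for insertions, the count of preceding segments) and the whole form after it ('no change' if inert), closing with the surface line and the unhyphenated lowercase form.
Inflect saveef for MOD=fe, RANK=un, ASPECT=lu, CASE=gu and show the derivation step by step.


underlying: go-saveef-gi-s-sd
1. 0 -> e / C _ C #: inserts after position(s) 12: gosaveefgissed
surface: gosaveefgissed


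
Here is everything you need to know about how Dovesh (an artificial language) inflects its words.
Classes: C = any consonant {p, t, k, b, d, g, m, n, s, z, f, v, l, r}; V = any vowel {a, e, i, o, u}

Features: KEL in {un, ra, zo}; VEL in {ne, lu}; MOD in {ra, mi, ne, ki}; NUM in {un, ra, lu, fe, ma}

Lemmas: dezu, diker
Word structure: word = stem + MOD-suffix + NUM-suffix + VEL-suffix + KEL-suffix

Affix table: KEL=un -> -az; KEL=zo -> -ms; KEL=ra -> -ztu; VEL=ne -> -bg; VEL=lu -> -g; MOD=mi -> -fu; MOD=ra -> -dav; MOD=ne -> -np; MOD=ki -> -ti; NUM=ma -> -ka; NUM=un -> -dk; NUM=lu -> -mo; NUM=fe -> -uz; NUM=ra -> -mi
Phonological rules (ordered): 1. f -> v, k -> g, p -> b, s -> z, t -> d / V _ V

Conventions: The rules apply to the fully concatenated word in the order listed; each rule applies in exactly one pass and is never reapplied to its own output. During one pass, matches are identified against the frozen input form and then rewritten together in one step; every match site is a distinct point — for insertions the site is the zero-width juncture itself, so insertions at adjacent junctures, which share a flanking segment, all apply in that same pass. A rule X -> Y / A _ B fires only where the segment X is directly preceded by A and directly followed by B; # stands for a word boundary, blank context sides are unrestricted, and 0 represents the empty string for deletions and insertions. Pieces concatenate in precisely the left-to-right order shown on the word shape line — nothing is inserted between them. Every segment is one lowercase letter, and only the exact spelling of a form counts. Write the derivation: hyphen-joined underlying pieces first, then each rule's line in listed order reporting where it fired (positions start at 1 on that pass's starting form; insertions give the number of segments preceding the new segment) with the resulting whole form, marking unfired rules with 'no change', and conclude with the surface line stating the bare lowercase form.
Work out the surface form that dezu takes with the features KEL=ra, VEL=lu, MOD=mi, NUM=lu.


underlying: dezu-fu-mo-g-ztu
1. f -> v, k -> g, p -> b, s -> z, t -> d / V _ V: fires at position(s) 5: dezuvumogztu
surface: dezuvumogztu


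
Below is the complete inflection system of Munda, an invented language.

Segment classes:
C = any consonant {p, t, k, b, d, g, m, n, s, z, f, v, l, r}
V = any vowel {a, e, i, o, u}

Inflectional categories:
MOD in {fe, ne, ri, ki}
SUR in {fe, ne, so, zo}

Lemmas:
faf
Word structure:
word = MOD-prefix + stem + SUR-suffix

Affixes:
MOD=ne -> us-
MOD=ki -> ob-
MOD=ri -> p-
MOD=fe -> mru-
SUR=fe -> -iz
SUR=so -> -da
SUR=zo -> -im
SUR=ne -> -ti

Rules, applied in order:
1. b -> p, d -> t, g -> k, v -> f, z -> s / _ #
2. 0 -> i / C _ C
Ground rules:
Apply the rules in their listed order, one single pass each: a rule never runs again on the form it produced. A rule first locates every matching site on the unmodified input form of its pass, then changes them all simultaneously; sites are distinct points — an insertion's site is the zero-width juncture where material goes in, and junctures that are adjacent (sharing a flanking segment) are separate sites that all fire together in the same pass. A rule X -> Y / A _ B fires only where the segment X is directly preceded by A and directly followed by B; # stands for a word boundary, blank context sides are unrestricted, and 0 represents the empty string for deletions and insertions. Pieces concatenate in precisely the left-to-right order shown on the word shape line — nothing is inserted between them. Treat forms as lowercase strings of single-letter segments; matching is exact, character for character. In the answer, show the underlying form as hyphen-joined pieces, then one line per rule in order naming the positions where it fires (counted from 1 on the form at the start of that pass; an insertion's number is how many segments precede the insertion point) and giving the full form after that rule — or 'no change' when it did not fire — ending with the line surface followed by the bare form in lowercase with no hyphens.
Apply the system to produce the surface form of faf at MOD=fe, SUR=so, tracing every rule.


underlying: mru-faf-da
1. b -> p, d -> t, g -> k, v -> f, z -> s / _ #: no change
2. 0 -> i / C _ C: inserts after position(s) 1, 6: mirufafida
surface: mirufafida


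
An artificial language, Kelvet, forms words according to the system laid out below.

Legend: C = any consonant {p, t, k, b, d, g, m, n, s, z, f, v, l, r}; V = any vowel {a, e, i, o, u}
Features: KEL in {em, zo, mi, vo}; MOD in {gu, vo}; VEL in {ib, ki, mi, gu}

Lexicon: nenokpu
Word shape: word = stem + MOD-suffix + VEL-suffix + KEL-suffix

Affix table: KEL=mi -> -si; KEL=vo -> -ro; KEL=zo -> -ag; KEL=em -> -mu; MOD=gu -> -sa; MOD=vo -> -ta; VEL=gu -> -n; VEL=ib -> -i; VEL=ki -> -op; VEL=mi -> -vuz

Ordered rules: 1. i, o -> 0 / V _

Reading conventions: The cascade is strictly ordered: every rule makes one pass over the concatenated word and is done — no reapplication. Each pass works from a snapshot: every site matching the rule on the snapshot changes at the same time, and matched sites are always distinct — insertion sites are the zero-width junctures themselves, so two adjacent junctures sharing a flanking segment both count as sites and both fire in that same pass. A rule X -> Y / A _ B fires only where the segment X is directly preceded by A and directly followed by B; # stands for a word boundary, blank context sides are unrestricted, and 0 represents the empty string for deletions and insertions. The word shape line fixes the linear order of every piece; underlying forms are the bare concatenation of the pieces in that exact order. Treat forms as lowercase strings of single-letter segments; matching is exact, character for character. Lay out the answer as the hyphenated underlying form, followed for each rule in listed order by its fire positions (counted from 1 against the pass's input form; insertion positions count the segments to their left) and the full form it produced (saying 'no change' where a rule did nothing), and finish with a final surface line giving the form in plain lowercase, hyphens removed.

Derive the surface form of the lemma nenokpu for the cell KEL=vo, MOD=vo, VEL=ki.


underlying: nenokpu-ta-op-ro
1. i, o -> 0 / V _: fires at position(s) 10: nenokputapro
surface: nenokputapro


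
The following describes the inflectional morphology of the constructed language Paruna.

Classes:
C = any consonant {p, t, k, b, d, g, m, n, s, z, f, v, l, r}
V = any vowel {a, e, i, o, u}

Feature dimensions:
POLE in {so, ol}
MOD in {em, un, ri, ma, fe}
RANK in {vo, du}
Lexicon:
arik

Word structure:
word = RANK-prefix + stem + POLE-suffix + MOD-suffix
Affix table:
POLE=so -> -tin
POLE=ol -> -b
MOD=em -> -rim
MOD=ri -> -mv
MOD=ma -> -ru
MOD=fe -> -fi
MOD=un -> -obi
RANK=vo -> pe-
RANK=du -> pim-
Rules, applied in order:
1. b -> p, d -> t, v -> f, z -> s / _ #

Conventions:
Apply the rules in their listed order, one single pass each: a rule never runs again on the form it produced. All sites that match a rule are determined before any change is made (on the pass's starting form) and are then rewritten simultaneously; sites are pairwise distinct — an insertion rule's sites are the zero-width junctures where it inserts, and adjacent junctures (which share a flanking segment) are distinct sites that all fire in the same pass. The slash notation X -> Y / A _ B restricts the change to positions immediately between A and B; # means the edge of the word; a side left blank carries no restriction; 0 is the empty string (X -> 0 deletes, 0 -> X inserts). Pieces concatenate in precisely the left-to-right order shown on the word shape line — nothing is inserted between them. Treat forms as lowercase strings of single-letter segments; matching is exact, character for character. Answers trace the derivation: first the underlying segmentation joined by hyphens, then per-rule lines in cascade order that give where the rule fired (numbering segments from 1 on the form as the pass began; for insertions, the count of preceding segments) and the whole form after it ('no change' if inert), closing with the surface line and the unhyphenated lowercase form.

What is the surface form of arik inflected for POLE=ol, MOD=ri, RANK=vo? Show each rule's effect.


underlying: pe-arik-b-mv
1. b -> p, d -> t, v -> f, z -> s / _ #: fires at position(s) 9: pearikbmf
surface: pearikbmf


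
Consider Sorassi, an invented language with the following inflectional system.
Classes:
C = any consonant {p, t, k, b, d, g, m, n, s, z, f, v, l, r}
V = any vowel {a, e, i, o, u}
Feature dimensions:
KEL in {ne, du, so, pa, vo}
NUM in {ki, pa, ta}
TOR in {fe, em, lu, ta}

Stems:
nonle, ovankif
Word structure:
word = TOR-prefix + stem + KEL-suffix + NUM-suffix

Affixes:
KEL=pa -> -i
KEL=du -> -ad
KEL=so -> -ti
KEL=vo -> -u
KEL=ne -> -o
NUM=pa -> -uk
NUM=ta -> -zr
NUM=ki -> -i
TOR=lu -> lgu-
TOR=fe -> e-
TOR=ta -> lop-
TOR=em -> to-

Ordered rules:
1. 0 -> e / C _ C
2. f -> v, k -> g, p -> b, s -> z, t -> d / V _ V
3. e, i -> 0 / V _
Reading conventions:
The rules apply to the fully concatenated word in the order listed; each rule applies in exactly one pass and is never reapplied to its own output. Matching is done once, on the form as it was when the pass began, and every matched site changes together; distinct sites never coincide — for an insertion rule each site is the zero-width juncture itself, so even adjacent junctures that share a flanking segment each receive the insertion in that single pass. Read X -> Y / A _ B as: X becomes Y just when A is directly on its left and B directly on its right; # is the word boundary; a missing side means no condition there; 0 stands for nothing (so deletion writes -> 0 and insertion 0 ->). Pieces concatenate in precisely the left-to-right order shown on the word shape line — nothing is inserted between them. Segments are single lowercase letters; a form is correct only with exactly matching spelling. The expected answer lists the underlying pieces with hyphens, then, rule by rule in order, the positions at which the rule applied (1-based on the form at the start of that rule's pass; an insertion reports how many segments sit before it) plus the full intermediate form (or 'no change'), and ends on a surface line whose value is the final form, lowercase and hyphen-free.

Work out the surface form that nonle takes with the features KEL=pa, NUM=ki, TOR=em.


underlying: to-nonle-i-i
1. 0 -> e / C _ C: inserts after position(s) 5: tononeleii
2. f -> v, k -> g, p -> b, s -> z, t -> d / V _ V: no change
3. e, i -> 0 / V _: fires at position(s) 9, 10: tononele
surface: tononele


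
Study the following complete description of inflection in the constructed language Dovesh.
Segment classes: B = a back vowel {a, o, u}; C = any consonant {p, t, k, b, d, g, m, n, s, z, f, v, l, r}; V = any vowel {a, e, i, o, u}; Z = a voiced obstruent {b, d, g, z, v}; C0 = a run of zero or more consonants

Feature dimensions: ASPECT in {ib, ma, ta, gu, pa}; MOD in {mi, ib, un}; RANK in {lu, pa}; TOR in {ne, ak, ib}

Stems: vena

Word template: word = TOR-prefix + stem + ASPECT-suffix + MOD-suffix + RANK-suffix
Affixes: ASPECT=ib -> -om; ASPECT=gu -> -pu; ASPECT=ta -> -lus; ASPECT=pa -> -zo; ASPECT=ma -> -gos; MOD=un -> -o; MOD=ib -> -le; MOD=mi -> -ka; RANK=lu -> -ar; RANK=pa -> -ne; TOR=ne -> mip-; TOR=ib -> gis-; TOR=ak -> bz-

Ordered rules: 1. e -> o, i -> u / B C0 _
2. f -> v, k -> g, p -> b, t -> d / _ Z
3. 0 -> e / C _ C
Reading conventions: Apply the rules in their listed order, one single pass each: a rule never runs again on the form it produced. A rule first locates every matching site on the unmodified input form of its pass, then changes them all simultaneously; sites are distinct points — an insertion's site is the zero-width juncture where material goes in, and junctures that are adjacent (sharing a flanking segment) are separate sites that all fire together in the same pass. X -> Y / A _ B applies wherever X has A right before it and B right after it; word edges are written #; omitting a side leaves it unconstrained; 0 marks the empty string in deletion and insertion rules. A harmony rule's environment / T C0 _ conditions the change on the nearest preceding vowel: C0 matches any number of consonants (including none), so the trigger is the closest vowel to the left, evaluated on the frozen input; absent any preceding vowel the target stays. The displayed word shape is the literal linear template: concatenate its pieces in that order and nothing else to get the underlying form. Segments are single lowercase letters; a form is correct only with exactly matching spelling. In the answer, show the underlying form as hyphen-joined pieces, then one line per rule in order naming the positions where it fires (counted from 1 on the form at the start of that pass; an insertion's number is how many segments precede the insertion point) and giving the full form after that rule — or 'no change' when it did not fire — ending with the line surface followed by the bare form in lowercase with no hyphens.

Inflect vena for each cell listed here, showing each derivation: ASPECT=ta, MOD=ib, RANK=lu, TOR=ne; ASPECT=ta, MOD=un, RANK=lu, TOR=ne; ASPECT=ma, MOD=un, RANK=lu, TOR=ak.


cell ASPECT=ta, MOD=ib, RANK=lu, TOR=ne:
underlying: mip-vena-lus-le-ar
1. e -> o, i -> u / B C0 _: fires at position(s) 12: mipvenalusloar
2. f -> v, k -> g, p -> b, t -> d / _ Z: fires at position(s) 3: mibvenalusloar
3. 0 -> e / C _ C: inserts after position(s) 3, 10: mibevenaluseloar
surface: mibevenaluseloar

cell ASPECT=ta, MOD=un, RANK=lu, TOR=ne:
underlying: mip-vena-lus-o-ar
1. e -> o, i -> u / B C0 _: no change
2. f -> v, k -> g, p -> b, t -> d / _ Z: fires at position(s) 3: mibvenalusoar
3. 0 -> e / C _ C: inserts after position(s) 3: mibevenalusoar
surface: mibevenalusoar

cell ASPECT=ma, MOD=un, RANK=lu, TOR=ak:
underlying: bz-vena-gos-o-ar
1. e -> o, i -> u / B C0 _: no change
2. f -> v, k -> g, p -> b, t -> d / _ Z: no change
3. 0 -> e / C _ C: inserts after position(s) 1, 2: bezevenagosoar
surface: bezevenagosoar


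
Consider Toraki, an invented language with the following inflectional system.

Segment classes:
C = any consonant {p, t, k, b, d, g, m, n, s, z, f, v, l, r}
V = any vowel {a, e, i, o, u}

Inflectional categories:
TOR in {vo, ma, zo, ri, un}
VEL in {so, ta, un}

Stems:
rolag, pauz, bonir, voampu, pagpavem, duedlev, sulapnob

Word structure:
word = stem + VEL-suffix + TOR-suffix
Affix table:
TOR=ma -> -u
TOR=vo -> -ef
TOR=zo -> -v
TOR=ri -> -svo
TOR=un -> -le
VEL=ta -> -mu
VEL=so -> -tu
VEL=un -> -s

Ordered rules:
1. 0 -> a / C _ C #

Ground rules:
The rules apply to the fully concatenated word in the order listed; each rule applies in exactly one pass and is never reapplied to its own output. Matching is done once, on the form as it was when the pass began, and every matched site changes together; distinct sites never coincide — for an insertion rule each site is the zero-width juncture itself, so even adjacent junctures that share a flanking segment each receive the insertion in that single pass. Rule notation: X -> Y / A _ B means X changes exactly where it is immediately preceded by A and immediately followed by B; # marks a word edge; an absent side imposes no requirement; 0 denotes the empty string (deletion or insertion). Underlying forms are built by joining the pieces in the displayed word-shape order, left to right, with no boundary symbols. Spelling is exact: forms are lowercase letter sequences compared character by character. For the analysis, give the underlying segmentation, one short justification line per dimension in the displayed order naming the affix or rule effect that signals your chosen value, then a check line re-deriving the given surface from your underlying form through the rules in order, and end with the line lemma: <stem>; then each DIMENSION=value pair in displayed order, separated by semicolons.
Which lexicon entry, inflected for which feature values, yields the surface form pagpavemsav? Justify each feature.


underlying: pagpavem-s-v
TOR=zo - signalled by the affix -v
VEL=un - signalled by the affix -s
check: pagpavemsv -> pagpavemsav
lemma: pagpavem; TOR=zo; VEL=un


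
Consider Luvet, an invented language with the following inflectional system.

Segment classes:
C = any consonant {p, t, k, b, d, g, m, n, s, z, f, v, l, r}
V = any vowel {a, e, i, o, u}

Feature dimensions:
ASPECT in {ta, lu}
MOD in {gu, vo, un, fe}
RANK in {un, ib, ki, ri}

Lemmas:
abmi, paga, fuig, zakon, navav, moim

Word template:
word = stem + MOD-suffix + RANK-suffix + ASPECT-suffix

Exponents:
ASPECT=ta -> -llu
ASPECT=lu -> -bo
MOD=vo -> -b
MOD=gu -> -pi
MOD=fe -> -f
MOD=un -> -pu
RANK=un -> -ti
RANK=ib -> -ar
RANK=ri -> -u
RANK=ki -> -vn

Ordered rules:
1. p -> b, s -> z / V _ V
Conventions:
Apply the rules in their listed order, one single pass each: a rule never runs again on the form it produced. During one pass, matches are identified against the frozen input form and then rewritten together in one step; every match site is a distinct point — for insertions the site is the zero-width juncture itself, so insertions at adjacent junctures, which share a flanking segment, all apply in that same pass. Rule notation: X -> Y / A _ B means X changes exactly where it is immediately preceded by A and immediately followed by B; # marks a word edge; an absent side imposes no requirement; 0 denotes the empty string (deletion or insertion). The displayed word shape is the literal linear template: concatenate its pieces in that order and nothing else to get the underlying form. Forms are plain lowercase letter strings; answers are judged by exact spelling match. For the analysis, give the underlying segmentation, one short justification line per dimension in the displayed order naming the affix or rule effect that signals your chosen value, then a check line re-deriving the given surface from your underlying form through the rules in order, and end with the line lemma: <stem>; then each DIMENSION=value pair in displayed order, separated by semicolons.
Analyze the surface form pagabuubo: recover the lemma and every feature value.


underlying: paga-pu-u-bo
ASPECT=lu - signalled by the affix -bo
MOD=un - signalled by the affix -pu
RANK=ri - signalled by the affix -u
check: pagapuubo -> pagabuubo
lemma: paga; ASPECT=lu; MOD=un; RANK=ri


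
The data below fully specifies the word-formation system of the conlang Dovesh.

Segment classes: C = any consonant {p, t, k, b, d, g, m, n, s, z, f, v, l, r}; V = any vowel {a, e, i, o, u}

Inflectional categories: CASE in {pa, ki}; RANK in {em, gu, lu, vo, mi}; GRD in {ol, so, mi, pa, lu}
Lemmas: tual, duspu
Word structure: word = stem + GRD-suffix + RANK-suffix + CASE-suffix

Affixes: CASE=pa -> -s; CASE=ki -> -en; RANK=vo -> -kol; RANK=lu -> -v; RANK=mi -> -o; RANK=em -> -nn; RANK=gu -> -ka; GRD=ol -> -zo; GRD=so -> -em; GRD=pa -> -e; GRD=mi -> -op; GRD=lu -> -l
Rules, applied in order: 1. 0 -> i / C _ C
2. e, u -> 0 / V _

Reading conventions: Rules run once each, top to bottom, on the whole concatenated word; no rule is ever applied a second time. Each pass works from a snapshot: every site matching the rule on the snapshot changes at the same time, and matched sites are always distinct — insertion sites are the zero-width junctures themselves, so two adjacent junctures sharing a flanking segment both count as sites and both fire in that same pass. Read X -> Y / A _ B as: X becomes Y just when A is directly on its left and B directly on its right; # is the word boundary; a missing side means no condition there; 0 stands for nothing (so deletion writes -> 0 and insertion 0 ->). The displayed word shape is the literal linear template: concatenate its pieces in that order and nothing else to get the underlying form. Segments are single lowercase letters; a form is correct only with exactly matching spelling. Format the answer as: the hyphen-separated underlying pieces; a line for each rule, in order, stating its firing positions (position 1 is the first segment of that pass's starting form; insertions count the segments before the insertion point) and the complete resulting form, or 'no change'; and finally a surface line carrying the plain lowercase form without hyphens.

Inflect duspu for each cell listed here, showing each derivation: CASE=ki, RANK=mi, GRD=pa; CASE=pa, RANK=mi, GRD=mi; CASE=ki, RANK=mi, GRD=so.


cell CASE=ki, RANK=mi, GRD=pa:
underlying: duspu-e-o-en
1. 0 -> i / C _ C: inserts after position(s) 3: dusipueoen
2. e, u -> 0 / V _: fires at position(s) 7, 9: dusipuon
surface: dusipuon

cell CASE=pa, RANK=mi, GRD=mi:
underlying: duspu-op-o-s
1. 0 -> i / C _ C: inserts after position(s) 3: dusipuopos
2. e, u -> 0 / V _: no change
surface: dusipuopos

cell CASE=ki, RANK=mi, GRD=so:
underlying: duspu-em-o-en
1. 0 -> i / C _ C: inserts after position(s) 3: dusipuemoen
2. e, u -> 0 / V _: fires at position(s) 7, 10: dusipumon
surface: dusipumon


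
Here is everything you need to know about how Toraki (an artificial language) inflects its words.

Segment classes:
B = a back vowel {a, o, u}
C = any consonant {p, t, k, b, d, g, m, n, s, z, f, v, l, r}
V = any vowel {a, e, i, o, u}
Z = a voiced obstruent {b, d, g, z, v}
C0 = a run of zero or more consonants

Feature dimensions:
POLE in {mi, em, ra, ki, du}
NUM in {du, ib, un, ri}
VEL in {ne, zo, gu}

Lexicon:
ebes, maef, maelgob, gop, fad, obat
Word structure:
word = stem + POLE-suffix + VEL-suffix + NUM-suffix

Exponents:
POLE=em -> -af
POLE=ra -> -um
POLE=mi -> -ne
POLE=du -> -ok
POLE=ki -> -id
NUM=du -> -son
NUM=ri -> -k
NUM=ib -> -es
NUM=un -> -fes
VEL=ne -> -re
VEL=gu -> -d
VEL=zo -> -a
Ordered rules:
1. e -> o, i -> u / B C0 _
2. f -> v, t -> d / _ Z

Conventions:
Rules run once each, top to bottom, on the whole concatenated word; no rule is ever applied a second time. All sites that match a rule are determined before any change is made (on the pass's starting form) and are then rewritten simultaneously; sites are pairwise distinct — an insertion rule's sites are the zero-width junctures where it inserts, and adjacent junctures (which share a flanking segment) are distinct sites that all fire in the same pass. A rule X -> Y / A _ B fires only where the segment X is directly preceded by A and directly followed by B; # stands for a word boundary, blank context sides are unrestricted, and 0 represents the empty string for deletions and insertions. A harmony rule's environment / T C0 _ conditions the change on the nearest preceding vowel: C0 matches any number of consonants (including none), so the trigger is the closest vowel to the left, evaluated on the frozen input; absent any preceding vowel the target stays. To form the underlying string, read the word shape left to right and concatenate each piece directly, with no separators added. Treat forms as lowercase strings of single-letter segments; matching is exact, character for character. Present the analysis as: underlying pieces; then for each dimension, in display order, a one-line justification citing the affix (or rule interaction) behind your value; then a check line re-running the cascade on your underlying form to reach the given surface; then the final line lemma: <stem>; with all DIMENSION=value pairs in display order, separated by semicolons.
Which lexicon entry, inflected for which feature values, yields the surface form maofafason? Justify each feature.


underlying: maef-af-a-son
POLE=em - signalled by the affix -af
NUM=du - signalled by the affix -son
VEL=zo - signalled by the affix -a
check: maefafason -> maofafason -> maofafason
lemma: maef; POLE=em; NUM=du; VEL=zo


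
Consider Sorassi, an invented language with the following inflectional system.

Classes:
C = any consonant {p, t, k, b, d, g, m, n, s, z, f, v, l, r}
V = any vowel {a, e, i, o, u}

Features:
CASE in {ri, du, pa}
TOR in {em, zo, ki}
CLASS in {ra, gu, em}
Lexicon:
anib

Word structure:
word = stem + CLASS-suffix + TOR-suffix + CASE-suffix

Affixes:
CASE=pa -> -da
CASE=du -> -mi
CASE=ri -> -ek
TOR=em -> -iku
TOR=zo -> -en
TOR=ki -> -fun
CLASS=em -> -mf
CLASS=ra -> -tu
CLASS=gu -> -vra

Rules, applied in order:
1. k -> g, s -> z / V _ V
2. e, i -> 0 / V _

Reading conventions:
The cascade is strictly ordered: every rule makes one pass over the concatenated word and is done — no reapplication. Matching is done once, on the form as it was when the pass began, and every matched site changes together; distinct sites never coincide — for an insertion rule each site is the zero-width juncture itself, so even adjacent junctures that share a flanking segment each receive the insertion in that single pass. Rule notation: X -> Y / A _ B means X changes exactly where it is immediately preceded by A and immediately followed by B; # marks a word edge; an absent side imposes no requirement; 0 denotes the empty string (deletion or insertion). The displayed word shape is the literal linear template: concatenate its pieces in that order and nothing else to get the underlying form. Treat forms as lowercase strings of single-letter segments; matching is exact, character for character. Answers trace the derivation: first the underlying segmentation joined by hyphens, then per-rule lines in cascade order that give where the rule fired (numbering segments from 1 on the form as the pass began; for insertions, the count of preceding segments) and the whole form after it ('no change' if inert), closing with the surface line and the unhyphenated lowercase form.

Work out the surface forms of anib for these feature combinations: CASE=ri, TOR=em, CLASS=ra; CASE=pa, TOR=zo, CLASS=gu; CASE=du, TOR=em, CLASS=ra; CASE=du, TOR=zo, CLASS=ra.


cell CASE=ri, TOR=em, CLASS=ra:
underlying: anib-tu-iku-ek
1. k -> g, s -> z / V _ V: fires at position(s) 8: anibtuiguek
2. e, i -> 0 / V _: fires at position(s) 7, 10: anibtuguk
surface: anibtuguk

cell CASE=pa, TOR=zo, CLASS=gu:
underlying: anib-vra-en-da
1. k -> g, s -> z / V _ V: no change
2. e, i -> 0 / V _: fires at position(s) 8: anibvranda
surface: anibvranda

cell CASE=du, TOR=em, CLASS=ra:
underlying: anib-tu-iku-mi
1. k -> g, s -> z / V _ V: fires at position(s) 8: anibtuigumi
2. e, i -> 0 / V _: fires at position(s) 7: anibtugumi
surface: anibtugumi

cell CASE=du, TOR=zo, CLASS=ra:
underlying: anib-tu-en-mi
1. k -> g, s -> z / V _ V: no change
2. e, i -> 0 / V _: fires at position(s) 7: anibtunmi
surface: anibtunmi
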